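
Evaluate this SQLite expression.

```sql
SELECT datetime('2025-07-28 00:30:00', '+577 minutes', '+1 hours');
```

2025-07-28 11:07:00

577 minutes = 9h 37m; +577 minutes from 2025-07-28 00:30:00 is 2025-07-28 10:07:00.
+1 hours from 2025-07-28 10:07:00 is 2025-07-28 11:07:00.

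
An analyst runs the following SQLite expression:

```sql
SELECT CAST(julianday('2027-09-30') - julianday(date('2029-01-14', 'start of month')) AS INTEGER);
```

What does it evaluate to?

`start of month` rewinds 2029-01-14 to 2029-01-01.
0 days remain in September 2027 after the 30th (30 − 30).
Full months from October 2027 through December 2028 contribute their day counts.
Then 1 day into January 2029.
Total: 0 + 31 + 30 + 31 + 31 + 29 + 31 + 30 + 31 + 30 + 31 + 31 + 30 + 31 + 30 + 31 + 1 = 459.
The subtraction is earlier − later, so the result is −459 → -459.

-459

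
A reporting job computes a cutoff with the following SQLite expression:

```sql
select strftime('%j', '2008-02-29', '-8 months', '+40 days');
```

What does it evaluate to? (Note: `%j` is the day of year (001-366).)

First apply '-8 months', '+40 days': 2008-02-29 → 2007-08-08.
Day-of-year for 2007-08-08: days since 2007-01-01 inclusive = 220, zero-padded to 220.

220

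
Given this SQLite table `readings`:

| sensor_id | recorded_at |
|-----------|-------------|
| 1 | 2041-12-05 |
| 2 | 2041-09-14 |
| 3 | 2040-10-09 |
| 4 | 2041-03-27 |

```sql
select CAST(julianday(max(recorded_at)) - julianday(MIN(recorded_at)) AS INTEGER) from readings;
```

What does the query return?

MIN = 2040-10-09, MAX = 2041-12-05.
22 days remain in October 2040 after the 9th (31 − 9).
Full months from November 2040 through November 2041 contribute their day counts.
Then 5 days into December 2041.
Total: 22 + 30 + 31 + 31 + 28 + 31 + 30 + 31 + 30 + 31 + 31 + 30 + 31 + 30 + 5 = 422.

422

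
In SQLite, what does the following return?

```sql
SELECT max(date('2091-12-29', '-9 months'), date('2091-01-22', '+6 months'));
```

2091-07-22

date('2091-12-29', '-9 months') → 2091-03-29.
date('2091-01-22', '+6 months') → 2091-07-22.
Later of the two is 2091-07-22.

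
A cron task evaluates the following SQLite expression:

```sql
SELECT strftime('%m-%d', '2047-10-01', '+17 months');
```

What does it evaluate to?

03-01

First apply '+17 months': 2047-10-01 → 2049-03-01.
`%m-%d` extracts the month-day: 03-01.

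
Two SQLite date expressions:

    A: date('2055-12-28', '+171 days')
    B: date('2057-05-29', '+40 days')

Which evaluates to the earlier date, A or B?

A = 2056-06-16.
B = 2057-07-08.
A is earlier.

A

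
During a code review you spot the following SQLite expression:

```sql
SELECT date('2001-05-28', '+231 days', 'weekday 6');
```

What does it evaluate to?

2002-01-19

Applying '+231 days' to 2001-05-28: counting 231 days forward gives 2002-01-14.
`weekday 6` advances to the next Saturday; 2002-01-14 is a Monday, so it moves forward to 2002-01-19.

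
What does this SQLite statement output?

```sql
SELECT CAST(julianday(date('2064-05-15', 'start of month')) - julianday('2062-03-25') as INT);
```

`start of month` rewinds 2064-05-15 to 2064-05-01.
6 days remain in March 2062 after the 25th (31 − 25).
Full months from April 2062 through April 2064 contribute their day counts.
Then 1 day into May 2064.
Total: 6 + 30 + 31 + 30 + 31 + 31 + 30 + 31 + 30 + 31 + 31 + 28 + 31 + 30 + 31 + 30 + 31 + 31 + 30 + 31 + 30 + 31 + 31 + 29 + 31 + 30 + 1 = 768.

768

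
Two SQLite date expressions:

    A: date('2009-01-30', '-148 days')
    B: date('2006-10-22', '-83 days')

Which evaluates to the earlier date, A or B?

B

A = 2008-09-04.
B = 2006-07-31.
B is earlier.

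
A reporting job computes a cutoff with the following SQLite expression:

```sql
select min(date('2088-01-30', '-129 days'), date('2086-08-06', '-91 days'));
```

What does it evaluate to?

2086-05-07

date('2088-01-30', '-129 days') → 2087-09-23.
date('2086-08-06', '-91 days') → 2086-05-07.
Earlier of the two is 2086-05-07.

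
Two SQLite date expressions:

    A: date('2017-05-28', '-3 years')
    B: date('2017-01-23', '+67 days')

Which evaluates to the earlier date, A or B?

A = 2014-05-28.
B = 2017-03-31.
A is earlier.

A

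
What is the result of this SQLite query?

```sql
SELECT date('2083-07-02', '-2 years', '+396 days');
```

Adding -2 years to 2083-07-02 gives 2081-07-02.
Applying '+396 days' to 2081-07-02: counting 396 days forward gives 2082-08-02.

2082-08-02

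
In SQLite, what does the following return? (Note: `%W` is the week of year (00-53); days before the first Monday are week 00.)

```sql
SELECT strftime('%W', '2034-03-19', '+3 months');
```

First apply '+3 months': 2034-03-19 → 2034-06-19.
2034-06-19 is a Monday. SQLite's %W counts Mondays since the year started; the result is 25.

25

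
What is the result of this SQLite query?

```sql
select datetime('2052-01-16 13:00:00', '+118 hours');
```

+118 hours from 2052-01-16 13:00:00 is 2052-01-21 11:00:00 (crosses midnight).

2052-01-21 11:00:00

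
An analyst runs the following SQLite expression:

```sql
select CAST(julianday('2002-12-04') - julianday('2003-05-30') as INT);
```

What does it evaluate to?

-177

27 days remain in December 2002 after the 4th (31 − 4).
January 2003: 31 days.
February 2003: 28 days.
March 2003: 31 days.
April 2003: 30 days.
Then 30 days into May 2003.
Total: 27 + 31 + 28 + 31 + 30 + 30 = 177.
The subtraction is earlier − later, so the result is −177 → -177.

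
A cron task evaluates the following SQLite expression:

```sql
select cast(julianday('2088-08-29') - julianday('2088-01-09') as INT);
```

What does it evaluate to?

22 days remain in January 2088 after the 9th (31 − 9).
Full months from February 2088 through July 2088 contribute their day counts.
Then 29 days into August 2088.
Total: 22 + 29 + 31 + 30 + 31 + 30 + 31 + 29 = 233.

233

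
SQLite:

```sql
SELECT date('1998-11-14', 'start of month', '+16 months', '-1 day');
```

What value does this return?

`start of month` rewinds 1998-11-14 to 1998-11-01.
Adding +16 months to 1998-11-01 gives 2000-03-01.
Going back 1 day from 2000-03-01 reaches 2000-02-29 (last day of February, 29 days).

2000-02-29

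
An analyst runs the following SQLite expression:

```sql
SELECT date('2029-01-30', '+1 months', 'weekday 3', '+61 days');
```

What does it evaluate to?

2029-05-07

Adding +1 month to 2029-01-30 targets 2029-02-30. February 2029 has only 28 days, so SQLite normalizes the 2-day overflow forward to 2029-03-02.
`weekday 3` advances to the next Wednesday; 2029-03-02 is a Friday, so it moves forward to 2029-03-07.
Applying '+61 days' to 2029-03-07: counting 61 days forward gives 2029-05-07.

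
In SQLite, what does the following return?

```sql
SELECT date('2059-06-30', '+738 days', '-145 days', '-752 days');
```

Applying '+738 days' to 2059-06-30: counting 738 days forward gives 2061-07-07.
Applying '-145 days' to 2061-07-07: counting 145 days back gives 2061-02-12.
Applying '-752 days' to 2061-02-12: counting 752 days back gives 2059-01-22.

2059-01-22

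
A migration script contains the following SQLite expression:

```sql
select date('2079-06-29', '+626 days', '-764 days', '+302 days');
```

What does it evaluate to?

2079-12-10

Applying '+626 days' to 2079-06-29: counting 626 days forward gives 2081-03-16.
Applying '-764 days' to 2081-03-16: counting 764 days back gives 2079-02-11.
Applying '+302 days' to 2079-02-11: counting 302 days forward gives 2079-12-10.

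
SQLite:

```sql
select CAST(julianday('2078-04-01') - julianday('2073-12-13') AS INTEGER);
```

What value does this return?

1570

18 days remain in December 2073 after the 13th (31 − 13).
Full months from January 2074 through March 2078 contribute their day counts.
Then 1 day into April 2078.
Total: 18 + 31 + 28 + 31 + 30 + 31 + 30 + 31 + 31 + 30 + 31 + 30 + 31 + 31 + 28 + 31 + 30 + 31 + 30 + 31 + 31 + 30 + 31 + 30 + 31 + 31 + 29 + 31 + 30 + 31 + 30 + 31 + 31 + 30 + 31 + 30 + 31 + 31 + 28 + 31 + 30 + 31 + 30 + 31 + 31 + 30 + 31 + 30 + 31 + 31 + 28 + 31 + 1 = 1570.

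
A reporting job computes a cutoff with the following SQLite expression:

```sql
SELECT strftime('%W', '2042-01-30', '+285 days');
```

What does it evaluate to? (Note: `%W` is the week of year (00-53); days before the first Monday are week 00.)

45

First apply '+285 days': 2042-01-30 → 2042-11-11.
2042-11-11 is a Tuesday. SQLite's %W counts Mondays since the year started; the result is 45.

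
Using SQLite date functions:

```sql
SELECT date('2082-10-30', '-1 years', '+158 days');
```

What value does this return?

Adding -1 year to 2082-10-30 gives 2081-10-30.
Applying '+158 days' to 2081-10-30: counting 158 days forward gives 2082-04-06.

2082-04-06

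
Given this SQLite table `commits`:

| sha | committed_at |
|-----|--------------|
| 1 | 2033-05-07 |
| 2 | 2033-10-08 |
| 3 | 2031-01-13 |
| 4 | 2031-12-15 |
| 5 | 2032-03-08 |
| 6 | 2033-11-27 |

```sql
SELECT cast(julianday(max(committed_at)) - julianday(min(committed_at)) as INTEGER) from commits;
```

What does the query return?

MIN = 2031-01-13, MAX = 2033-11-27.
18 days remain in January 2031 after the 13th (31 − 13).
Full months from February 2031 through October 2033 contribute their day counts.
Then 27 days into November 2033.
Total: 18 + 28 + 31 + 30 + 31 + 30 + 31 + 31 + 30 + 31 + 30 + 31 + 31 + 29 + 31 + 30 + 31 + 30 + 31 + 31 + 30 + 31 + 30 + 31 + 31 + 28 + 31 + 30 + 31 + 30 + 31 + 31 + 30 + 31 + 27 = 1049.

1049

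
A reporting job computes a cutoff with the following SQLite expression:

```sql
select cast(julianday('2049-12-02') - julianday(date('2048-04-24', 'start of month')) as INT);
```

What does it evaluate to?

610

`start of month` rewinds 2048-04-24 to 2048-04-01.
29 days remain in April 2048 after the 1st (30 − 1).
Full months from May 2048 through November 2049 contribute their day counts.
Then 2 days into December 2049.
Total: 29 + 31 + 30 + 31 + 31 + 30 + 31 + 30 + 31 + 31 + 28 + 31 + 30 + 31 + 30 + 31 + 31 + 30 + 31 + 30 + 2 = 610.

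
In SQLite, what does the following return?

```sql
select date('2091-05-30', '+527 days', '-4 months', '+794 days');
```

2094-09-09

Applying '+527 days' to 2091-05-30: counting 527 days forward gives 2092-11-07.
Adding -4 months to 2092-11-07 gives 2092-07-07.
Applying '+794 days' to 2092-07-07: counting 794 days forward gives 2094-09-09.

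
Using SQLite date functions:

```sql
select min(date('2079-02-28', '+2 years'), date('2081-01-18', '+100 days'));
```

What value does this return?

2081-02-28

date('2079-02-28', '+2 years') → 2081-02-28.
date('2081-01-18', '+100 days') → 2081-04-28.
Earlier of the two is 2081-02-28.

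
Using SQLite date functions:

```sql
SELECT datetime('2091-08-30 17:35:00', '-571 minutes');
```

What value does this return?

571 minutes = 9h 31m; -571 minutes from 2091-08-30 17:35:00 is 2091-08-30 08:04:00.

2091-08-30 08:04:00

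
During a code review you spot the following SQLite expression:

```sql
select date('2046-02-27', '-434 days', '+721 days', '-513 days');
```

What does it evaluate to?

2045-07-16

Applying '-434 days' to 2046-02-27: counting 434 days back gives 2044-12-20.
Applying '+721 days' to 2044-12-20: counting 721 days forward gives 2046-12-11.
Applying '-513 days' to 2046-12-11: counting 513 days back gives 2045-07-16.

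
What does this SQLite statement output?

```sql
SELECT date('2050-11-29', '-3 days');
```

Going back 3 days within November lands on 2050-11-26.

2050-11-26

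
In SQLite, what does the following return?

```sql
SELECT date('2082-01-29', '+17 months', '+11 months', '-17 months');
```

2082-12-29

Adding +17 months to 2082-01-29 gives 2083-06-29.
Adding +11 months to 2083-06-29 gives 2084-05-29.
Adding -17 months to 2084-05-29 gives 2082-12-29.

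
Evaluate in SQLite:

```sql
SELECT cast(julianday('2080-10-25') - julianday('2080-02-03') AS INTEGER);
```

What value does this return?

26 days remain in February 2080 after the 3rd (29 − 3).
Full months from March 2080 through September 2080 contribute their day counts.
Then 25 days into October 2080.
Total: 26 + 31 + 30 + 31 + 30 + 31 + 31 + 30 + 25 = 265.

265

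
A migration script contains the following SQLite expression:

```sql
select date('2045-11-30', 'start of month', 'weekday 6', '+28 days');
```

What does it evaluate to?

`start of month` rewinds 2045-11-30 to 2045-11-01.
`weekday 6` advances to the next Saturday; 2045-11-01 is a Wednesday, so it moves forward to 2045-11-04.
November 2045 has 30 days; 26 remain after the 4th, so 27 days reach 2045-12-01.
Advancing 1 more day within December lands on 2045-12-02.

2045-12-02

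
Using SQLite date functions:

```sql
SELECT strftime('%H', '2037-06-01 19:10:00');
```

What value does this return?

19

`%H` extracts the 2-digit hour (00-23): 19.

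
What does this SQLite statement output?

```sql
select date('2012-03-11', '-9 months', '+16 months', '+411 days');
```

Adding -9 months to 2012-03-11 gives 2011-06-11.
Adding +16 months to 2011-06-11 gives 2012-10-11.
Applying '+411 days' to 2012-10-11: counting 411 days forward gives 2013-11-26.

2013-11-26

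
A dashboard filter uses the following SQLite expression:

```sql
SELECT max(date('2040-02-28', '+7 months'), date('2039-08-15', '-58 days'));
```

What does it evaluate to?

date('2040-02-28', '+7 months') → 2040-09-28.
date('2039-08-15', '-58 days') → 2039-06-18.
Later of the two is 2040-09-28.

2040-09-28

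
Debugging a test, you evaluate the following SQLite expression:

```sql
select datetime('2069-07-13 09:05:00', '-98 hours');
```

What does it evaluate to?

2069-07-09 07:05:00

-98 hours from 2069-07-13 09:05:00 is 2069-07-09 07:05:00 (crosses midnight).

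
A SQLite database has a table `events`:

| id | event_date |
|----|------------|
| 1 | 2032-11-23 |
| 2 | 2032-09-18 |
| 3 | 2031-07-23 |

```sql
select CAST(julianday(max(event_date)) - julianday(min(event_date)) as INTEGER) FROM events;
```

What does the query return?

489

MIN = 2031-07-23, MAX = 2032-11-23.
8 days remain in July 2031 after the 23rd (31 − 23).
Full months from August 2031 through October 2032 contribute their day counts.
Then 23 days into November 2032.
Total: 8 + 31 + 30 + 31 + 30 + 31 + 31 + 29 + 31 + 30 + 31 + 30 + 31 + 31 + 30 + 31 + 23 = 489.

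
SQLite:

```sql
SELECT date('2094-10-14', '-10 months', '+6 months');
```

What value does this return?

2094-06-14

Adding -10 months to 2094-10-14 gives 2093-12-14.
Adding +6 months to 2093-12-14 gives 2094-06-14.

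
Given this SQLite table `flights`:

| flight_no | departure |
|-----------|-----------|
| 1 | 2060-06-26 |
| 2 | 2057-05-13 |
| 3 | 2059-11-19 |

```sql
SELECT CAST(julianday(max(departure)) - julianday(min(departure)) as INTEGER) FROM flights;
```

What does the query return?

MIN = 2057-05-13, MAX = 2060-06-26.
18 days remain in May 2057 after the 13th (31 − 13).
Full months from June 2057 through May 2060 contribute their day counts.
Then 26 days into June 2060.
Total: 18 + 30 + 31 + 31 + 30 + 31 + 30 + 31 + 31 + 28 + 31 + 30 + 31 + 30 + 31 + 31 + 30 + 31 + 30 + 31 + 31 + 28 + 31 + 30 + 31 + 30 + 31 + 31 + 30 + 31 + 30 + 31 + 31 + 29 + 31 + 30 + 31 + 26 = 1140.

1140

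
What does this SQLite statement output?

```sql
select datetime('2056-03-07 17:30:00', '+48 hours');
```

+48 hours from 2056-03-07 17:30:00 is 2056-03-09 17:30:00 (crosses midnight).

2056-03-09 17:30:00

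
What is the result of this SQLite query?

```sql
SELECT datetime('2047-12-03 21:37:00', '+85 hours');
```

+85 hours from 2047-12-03 21:37:00 is 2047-12-07 10:37:00 (crosses midnight).

2047-12-07 10:37:00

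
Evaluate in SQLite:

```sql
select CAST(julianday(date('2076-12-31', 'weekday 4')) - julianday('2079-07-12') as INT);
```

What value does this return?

-923

`weekday 4` advances to the next Thursday; 2076-12-31 is already a Thursday, so it stays at 2076-12-31.
0 days remain in December 2076 after the 31st (31 − 31).
Full months from January 2077 through June 2079 contribute their day counts.
Then 12 days into July 2079.
Total: 0 + 31 + 28 + 31 + 30 + 31 + 30 + 31 + 31 + 30 + 31 + 30 + 31 + 31 + 28 + 31 + 30 + 31 + 30 + 31 + 31 + 30 + 31 + 30 + 31 + 31 + 28 + 31 + 30 + 31 + 30 + 12 = 923.
The subtraction is earlier − later, so the result is −923 → -923.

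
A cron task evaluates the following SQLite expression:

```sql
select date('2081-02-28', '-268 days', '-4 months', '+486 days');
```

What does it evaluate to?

Applying '-268 days' to 2081-02-28: counting 268 days back gives 2080-06-05.
Adding -4 months to 2080-06-05 gives 2080-02-05.
Applying '+486 days' to 2080-02-05: counting 486 days forward gives 2081-06-05.

2081-06-05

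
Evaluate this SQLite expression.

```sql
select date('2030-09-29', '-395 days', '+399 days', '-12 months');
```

Applying '-395 days' to 2030-09-29: counting 395 days back gives 2029-08-30.
Applying '+399 days' to 2029-08-30: counting 399 days forward gives 2030-10-03.
Adding -12 months to 2030-10-03 gives 2029-10-03.

2029-10-03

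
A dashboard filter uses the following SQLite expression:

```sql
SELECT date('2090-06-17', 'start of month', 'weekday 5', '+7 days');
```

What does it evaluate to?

2090-06-09

`start of month` rewinds 2090-06-17 to 2090-06-01.
`weekday 5` advances to the next Friday; 2090-06-01 is a Thursday, so it moves forward to 2090-06-02.
Advancing 7 more days within June lands on 2090-06-09.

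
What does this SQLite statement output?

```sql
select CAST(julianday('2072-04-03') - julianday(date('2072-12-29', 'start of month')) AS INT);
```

-242

`start of month` rewinds 2072-12-29 to 2072-12-01.
27 days remain in April 2072 after the 3rd (30 − 3).
Full months from May 2072 through November 2072 contribute their day counts.
Then 1 day into December 2072.
Total: 27 + 31 + 30 + 31 + 31 + 30 + 31 + 30 + 1 = 242.
The subtraction is earlier − later, so the result is −242 → -242.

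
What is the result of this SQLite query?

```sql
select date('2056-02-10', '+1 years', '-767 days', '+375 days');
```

Adding +1 year to 2056-02-10 gives 2057-02-10.
Applying '-767 days' to 2057-02-10: counting 767 days back gives 2055-01-05.
Applying '+375 days' to 2055-01-05: counting 375 days forward gives 2056-01-15.

2056-01-15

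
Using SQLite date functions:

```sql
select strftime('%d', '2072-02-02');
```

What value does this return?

02

`%d` extracts the 2-digit day of month: 02.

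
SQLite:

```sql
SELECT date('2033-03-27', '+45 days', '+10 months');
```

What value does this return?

Applying '+45 days' to 2033-03-27: counting 45 days forward gives 2033-05-11.
Adding +10 months to 2033-05-11 gives 2034-03-11.

2034-03-11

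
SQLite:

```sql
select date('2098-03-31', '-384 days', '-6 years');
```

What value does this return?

2091-03-12

Applying '-384 days' to 2098-03-31: counting 384 days back gives 2097-03-12.
Adding -6 years to 2097-03-12 gives 2091-03-12.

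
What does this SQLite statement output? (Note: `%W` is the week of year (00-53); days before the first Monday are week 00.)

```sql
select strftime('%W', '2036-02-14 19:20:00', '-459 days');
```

First apply '-459 days': 2036-02-14 19:20:00 → 2034-11-12 19:20:00.
2034-11-12 is a Sunday. SQLite's %W counts Mondays since the year started; the result is 45.

45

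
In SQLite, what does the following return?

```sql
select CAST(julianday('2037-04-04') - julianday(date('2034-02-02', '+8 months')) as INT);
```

Adding +8 months to 2034-02-02 gives 2034-10-02.
29 days remain in October 2034 after the 2nd (31 − 2).
Full months from November 2034 through March 2037 contribute their day counts.
Then 4 days into April 2037.
Total: 29 + 30 + 31 + 31 + 28 + 31 + 30 + 31 + 30 + 31 + 31 + 30 + 31 + 30 + 31 + 31 + 29 + 31 + 30 + 31 + 30 + 31 + 31 + 30 + 31 + 30 + 31 + 31 + 28 + 31 + 4 = 915.

915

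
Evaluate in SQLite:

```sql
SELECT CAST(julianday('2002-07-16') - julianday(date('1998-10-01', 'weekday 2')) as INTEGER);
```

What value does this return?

`weekday 2` advances to the next Tuesday; 1998-10-01 is a Thursday, so it moves forward to 1998-10-06.
25 days remain in October 1998 after the 6th (31 − 6).
Full months from November 1998 through June 2002 contribute their day counts.
Then 16 days into July 2002.
Total: 25 + 30 + 31 + 31 + 28 + 31 + 30 + 31 + 30 + 31 + 31 + 30 + 31 + 30 + 31 + 31 + 29 + 31 + 30 + 31 + 30 + 31 + 31 + 30 + 31 + 30 + 31 + 31 + 28 + 31 + 30 + 31 + 30 + 31 + 31 + 30 + 31 + 30 + 31 + 31 + 28 + 31 + 30 + 31 + 30 + 16 = 1379.

1379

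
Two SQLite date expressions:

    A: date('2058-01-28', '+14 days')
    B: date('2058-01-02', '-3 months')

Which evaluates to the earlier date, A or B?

A = 2058-02-11.
B = 2057-10-02.
B is earlier.

B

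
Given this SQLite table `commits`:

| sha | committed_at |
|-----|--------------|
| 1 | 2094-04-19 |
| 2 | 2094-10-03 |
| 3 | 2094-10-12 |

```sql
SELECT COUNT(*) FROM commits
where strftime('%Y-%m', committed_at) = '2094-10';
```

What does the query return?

2

Rows with year-month 2094-10: 2094-10-03, 2094-10-12 → 2.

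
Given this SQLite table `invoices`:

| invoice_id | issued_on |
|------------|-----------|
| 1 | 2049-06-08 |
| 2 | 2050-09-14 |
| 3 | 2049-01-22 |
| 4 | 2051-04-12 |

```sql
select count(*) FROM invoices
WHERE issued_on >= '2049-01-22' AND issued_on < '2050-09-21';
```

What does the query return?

Rows in [2049-01-22, 2050-09-21): 2049-06-08, 2050-09-14, 2049-01-22 → 3 rows.

3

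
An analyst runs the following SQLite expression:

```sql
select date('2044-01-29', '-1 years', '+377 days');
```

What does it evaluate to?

Adding -1 year to 2044-01-29 gives 2043-01-29.
Applying '+377 days' to 2043-01-29: counting 377 days forward gives 2044-02-10.

2044-02-10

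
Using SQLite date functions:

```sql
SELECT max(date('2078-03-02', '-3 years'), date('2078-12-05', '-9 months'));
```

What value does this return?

date('2078-03-02', '-3 years') → 2075-03-02.
date('2078-12-05', '-9 months') → 2078-03-05.
Later of the two is 2078-03-05.

2078-03-05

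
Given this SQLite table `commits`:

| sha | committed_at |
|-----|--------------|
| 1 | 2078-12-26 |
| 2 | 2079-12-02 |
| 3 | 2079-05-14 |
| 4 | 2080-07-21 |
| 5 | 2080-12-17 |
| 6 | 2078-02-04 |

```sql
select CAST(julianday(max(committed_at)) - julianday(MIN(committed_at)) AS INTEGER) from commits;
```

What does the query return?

MIN = 2078-02-04, MAX = 2080-12-17.
24 days remain in February 2078 after the 4th (28 − 4).
Full months from March 2078 through November 2080 contribute their day counts.
Then 17 days into December 2080.
Total: 24 + 31 + 30 + 31 + 30 + 31 + 31 + 30 + 31 + 30 + 31 + 31 + 28 + 31 + 30 + 31 + 30 + 31 + 31 + 30 + 31 + 30 + 31 + 31 + 29 + 31 + 30 + 31 + 30 + 31 + 31 + 30 + 31 + 30 + 17 = 1047.

1047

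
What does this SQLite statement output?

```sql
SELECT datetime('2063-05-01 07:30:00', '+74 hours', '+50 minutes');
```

+74 hours from 2063-05-01 07:30:00 is 2063-05-04 09:30:00 (crosses midnight).
+50 minutes from 2063-05-04 09:30:00 is 2063-05-04 10:20:00.

2063-05-04 10:20:00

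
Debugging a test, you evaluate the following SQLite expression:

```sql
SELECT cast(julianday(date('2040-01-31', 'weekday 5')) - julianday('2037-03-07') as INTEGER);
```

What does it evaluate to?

1063

`weekday 5` advances to the next Friday; 2040-01-31 is a Tuesday, so it moves forward to 2040-02-03.
24 days remain in March 2037 after the 7th (31 − 7).
Full months from April 2037 through January 2040 contribute their day counts.
Then 3 days into February 2040.
Total: 24 + 30 + 31 + 30 + 31 + 31 + 30 + 31 + 30 + 31 + 31 + 28 + 31 + 30 + 31 + 30 + 31 + 31 + 30 + 31 + 30 + 31 + 31 + 28 + 31 + 30 + 31 + 30 + 31 + 31 + 30 + 31 + 30 + 31 + 31 + 3 = 1063.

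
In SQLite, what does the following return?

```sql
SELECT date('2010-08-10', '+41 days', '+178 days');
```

Applying '+41 days' to 2010-08-10: counting 41 days forward gives 2010-09-20.
Applying '+178 days' to 2010-09-20: counting 178 days forward gives 2011-03-17.

2011-03-17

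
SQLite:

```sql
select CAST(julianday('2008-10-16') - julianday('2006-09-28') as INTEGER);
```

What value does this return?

749

2 days remain in September 2006 after the 28th (30 − 28).
Full months from October 2006 through September 2008 contribute their day counts.
Then 16 days into October 2008.
Total: 2 + 31 + 30 + 31 + 31 + 28 + 31 + 30 + 31 + 30 + 31 + 31 + 30 + 31 + 30 + 31 + 31 + 29 + 31 + 30 + 31 + 30 + 31 + 31 + 30 + 16 = 749.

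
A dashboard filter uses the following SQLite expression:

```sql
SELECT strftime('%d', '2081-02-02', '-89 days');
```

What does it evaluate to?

First apply '-89 days': 2081-02-02 → 2080-11-05.
`%d` extracts the 2-digit day of month: 05.

05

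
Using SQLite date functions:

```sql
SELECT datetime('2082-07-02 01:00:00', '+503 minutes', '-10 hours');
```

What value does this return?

503 minutes = 8h 23m; +503 minutes from 2082-07-02 01:00:00 is 2082-07-02 09:23:00.
-10 hours from 2082-07-02 09:23:00 is 2082-07-01 23:23:00 (crosses midnight).

2082-07-01 23:23:00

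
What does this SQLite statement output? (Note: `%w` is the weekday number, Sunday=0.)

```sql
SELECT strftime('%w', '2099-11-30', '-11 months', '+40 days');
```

First apply '-11 months', '+40 days': 2099-11-30 → 2099-02-08.
2099-02-08 is a Sunday; with Sunday=0 that is 0.

0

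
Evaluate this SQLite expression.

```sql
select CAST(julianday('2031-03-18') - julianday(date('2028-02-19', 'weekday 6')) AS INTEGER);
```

`weekday 6` advances to the next Saturday; 2028-02-19 is already a Saturday, so it stays at 2028-02-19.
10 days remain in February 2028 after the 19th (29 − 19).
Full months from March 2028 through February 2031 contribute their day counts.
Then 18 days into March 2031.
Total: 10 + 31 + 30 + 31 + 30 + 31 + 31 + 30 + 31 + 30 + 31 + 31 + 28 + 31 + 30 + 31 + 30 + 31 + 31 + 30 + 31 + 30 + 31 + 31 + 28 + 31 + 30 + 31 + 30 + 31 + 31 + 30 + 31 + 30 + 31 + 31 + 28 + 18 = 1123.

1123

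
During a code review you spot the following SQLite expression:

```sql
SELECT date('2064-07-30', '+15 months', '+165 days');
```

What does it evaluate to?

2066-04-13

Adding +15 months to 2064-07-30 gives 2065-10-30.
Applying '+165 days' to 2065-10-30: counting 165 days forward gives 2066-04-13.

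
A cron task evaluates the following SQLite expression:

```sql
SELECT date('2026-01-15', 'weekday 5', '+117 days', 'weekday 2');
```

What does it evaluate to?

`weekday 5` advances to the next Friday; 2026-01-15 is a Thursday, so it moves forward to 2026-01-16.
Applying '+117 days' to 2026-01-16: counting 117 days forward gives 2026-05-13.
`weekday 2` advances to the next Tuesday; 2026-05-13 is a Wednesday, so it moves forward to 2026-05-19.

2026-05-19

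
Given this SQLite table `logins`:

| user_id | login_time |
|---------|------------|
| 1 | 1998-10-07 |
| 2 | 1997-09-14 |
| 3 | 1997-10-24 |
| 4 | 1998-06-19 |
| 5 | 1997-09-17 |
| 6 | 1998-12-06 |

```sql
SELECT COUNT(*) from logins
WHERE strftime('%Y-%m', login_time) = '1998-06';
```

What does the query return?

1

Rows with year-month 1998-06: 1998-06-19 → 1.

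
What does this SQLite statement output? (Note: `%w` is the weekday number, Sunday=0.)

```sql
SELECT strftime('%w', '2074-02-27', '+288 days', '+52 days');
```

First apply '+288 days', '+52 days': 2074-02-27 → 2075-02-02.
2075-02-02 is a Saturday; with Sunday=0 that is 6.

6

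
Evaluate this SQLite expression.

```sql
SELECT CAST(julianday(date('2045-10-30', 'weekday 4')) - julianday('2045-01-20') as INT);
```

`weekday 4` advances to the next Thursday; 2045-10-30 is a Monday, so it moves forward to 2045-11-02.
11 days remain in January 2045 after the 20th (31 − 20).
Full months from February 2045 through October 2045 contribute their day counts.
Then 2 days into November 2045.
Total: 11 + 28 + 31 + 30 + 31 + 30 + 31 + 31 + 30 + 31 + 2 = 286.

286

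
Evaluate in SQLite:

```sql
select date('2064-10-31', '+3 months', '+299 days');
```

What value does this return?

2065-11-26

Adding +3 months to 2064-10-31 gives 2065-01-31.
Applying '+299 days' to 2065-01-31: counting 299 days forward gives 2065-11-26.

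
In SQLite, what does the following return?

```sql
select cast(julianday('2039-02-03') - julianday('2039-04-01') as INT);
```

-57

25 days remain in February 2039 after the 3rd (28 − 3).
March 2039: 31 days.
Then 1 day into April 2039.
Total: 25 + 31 + 1 = 57.
The subtraction is earlier − later, so the result is −57 → -57.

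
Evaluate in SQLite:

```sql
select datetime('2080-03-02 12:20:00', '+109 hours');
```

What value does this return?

2080-03-07 01:20:00

+109 hours from 2080-03-02 12:20:00 is 2080-03-07 01:20:00 (crosses midnight).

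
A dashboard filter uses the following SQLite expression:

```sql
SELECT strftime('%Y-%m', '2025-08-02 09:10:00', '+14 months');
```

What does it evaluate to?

First apply '+14 months': 2025-08-02 09:10:00 → 2026-10-02 09:10:00.
`%Y-%m` extracts the year-month: 2026-10.

2026-10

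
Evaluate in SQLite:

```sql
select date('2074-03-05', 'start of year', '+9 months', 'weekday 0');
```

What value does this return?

2074-10-07

`start of year` rewinds 2074-03-05 to 2074-01-01.
Adding +9 months to 2074-01-01 gives 2074-10-01.
`weekday 0` advances to the next Sunday; 2074-10-01 is a Monday, so it moves forward to 2074-10-07.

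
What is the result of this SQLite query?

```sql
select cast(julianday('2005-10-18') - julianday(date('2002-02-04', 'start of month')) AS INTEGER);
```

`start of month` rewinds 2002-02-04 to 2002-02-01.
27 days remain in February 2002 after the 1st (28 − 1).
Full months from March 2002 through September 2005 contribute their day counts.
Then 18 days into October 2005.
Total: 27 + 31 + 30 + 31 + 30 + 31 + 31 + 30 + 31 + 30 + 31 + 31 + 28 + 31 + 30 + 31 + 30 + 31 + 31 + 30 + 31 + 30 + 31 + 31 + 29 + 31 + 30 + 31 + 30 + 31 + 31 + 30 + 31 + 30 + 31 + 31 + 28 + 31 + 30 + 31 + 30 + 31 + 31 + 30 + 18 = 1355.

1355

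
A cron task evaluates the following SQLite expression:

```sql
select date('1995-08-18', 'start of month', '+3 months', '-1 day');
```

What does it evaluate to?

`start of month` rewinds 1995-08-18 to 1995-08-01.
Adding +3 months to 1995-08-01 gives 1995-11-01.
Going back 1 day from 1995-11-01 reaches 1995-10-31 (last day of October, 31 days).

1995-10-31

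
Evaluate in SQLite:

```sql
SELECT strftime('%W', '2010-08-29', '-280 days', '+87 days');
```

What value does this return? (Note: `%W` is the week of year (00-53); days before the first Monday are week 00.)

First apply '-280 days', '+87 days': 2010-08-29 → 2010-02-17.
2010-02-17 is a Wednesday. SQLite's %W counts Mondays since the year started; the result is 07.

07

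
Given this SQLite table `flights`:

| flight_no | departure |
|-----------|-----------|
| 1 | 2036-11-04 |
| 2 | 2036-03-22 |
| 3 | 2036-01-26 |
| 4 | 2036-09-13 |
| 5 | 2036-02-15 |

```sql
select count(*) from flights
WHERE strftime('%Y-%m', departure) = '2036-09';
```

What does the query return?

1

Rows with year-month 2036-09: 2036-09-13 → 1.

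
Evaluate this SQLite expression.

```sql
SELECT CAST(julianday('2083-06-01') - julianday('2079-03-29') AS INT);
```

1525

2 days remain in March 2079 after the 29th (31 − 29).
Full months from April 2079 through May 2083 contribute their day counts.
Then 1 day into June 2083.
Total: 2 + 30 + 31 + 30 + 31 + 31 + 30 + 31 + 30 + 31 + 31 + 29 + 31 + 30 + 31 + 30 + 31 + 31 + 30 + 31 + 30 + 31 + 31 + 28 + 31 + 30 + 31 + 30 + 31 + 31 + 30 + 31 + 30 + 31 + 31 + 28 + 31 + 30 + 31 + 30 + 31 + 31 + 30 + 31 + 30 + 31 + 31 + 28 + 31 + 30 + 31 + 1 = 1525.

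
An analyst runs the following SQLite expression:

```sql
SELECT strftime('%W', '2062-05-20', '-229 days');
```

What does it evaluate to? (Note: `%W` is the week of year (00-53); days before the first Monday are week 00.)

First apply '-229 days': 2062-05-20 → 2061-10-03.
2061-10-03 is a Monday. SQLite's %W counts Mondays since the year started; the result is 40.

40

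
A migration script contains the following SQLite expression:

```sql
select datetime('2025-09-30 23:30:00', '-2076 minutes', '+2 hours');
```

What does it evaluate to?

2076 minutes = 34h 36m; -2076 minutes from 2025-09-30 23:30:00 is 2025-09-29 12:54:00 (crosses midnight).
+2 hours from 2025-09-29 12:54:00 is 2025-09-29 14:54:00.

2025-09-29 14:54:00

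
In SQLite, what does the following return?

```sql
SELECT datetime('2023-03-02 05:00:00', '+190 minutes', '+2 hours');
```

2023-03-02 10:10:00

190 minutes = 3h 10m; +190 minutes from 2023-03-02 05:00:00 is 2023-03-02 08:10:00.
+2 hours from 2023-03-02 08:10:00 is 2023-03-02 10:10:00.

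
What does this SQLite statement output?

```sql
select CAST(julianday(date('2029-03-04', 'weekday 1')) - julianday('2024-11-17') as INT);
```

`weekday 1` advances to the next Monday; 2029-03-04 is a Sunday, so it moves forward to 2029-03-05.
13 days remain in November 2024 after the 17th (30 − 17).
Full months from December 2024 through February 2029 contribute their day counts.
Then 5 days into March 2029.
Total: 13 + 31 + 31 + 28 + 31 + 30 + 31 + 30 + 31 + 31 + 30 + 31 + 30 + 31 + 31 + 28 + 31 + 30 + 31 + 30 + 31 + 31 + 30 + 31 + 30 + 31 + 31 + 28 + 31 + 30 + 31 + 30 + 31 + 31 + 30 + 31 + 30 + 31 + 31 + 29 + 31 + 30 + 31 + 30 + 31 + 31 + 30 + 31 + 30 + 31 + 31 + 28 + 5 = 1569.

1569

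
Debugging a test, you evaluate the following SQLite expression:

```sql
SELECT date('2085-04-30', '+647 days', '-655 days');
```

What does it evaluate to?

Applying '+647 days' to 2085-04-30: counting 647 days forward gives 2087-02-06.
Applying '-655 days' to 2087-02-06: counting 655 days back gives 2085-04-22.

2085-04-22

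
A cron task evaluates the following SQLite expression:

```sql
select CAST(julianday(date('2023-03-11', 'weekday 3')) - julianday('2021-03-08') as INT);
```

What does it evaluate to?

`weekday 3` advances to the next Wednesday; 2023-03-11 is a Saturday, so it moves forward to 2023-03-15.
23 days remain in March 2021 after the 8th (31 − 8).
Full months from April 2021 through February 2023 contribute their day counts.
Then 15 days into March 2023.
Total: 23 + 30 + 31 + 30 + 31 + 31 + 30 + 31 + 30 + 31 + 31 + 28 + 31 + 30 + 31 + 30 + 31 + 31 + 30 + 31 + 30 + 31 + 31 + 28 + 15 = 737.

737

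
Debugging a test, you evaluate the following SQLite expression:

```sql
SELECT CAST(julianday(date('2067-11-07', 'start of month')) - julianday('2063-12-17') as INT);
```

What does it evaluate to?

`start of month` rewinds 2067-11-07 to 2067-11-01.
14 days remain in December 2063 after the 17th (31 − 17).
Full months from January 2064 through October 2067 contribute their day counts.
Then 1 day into November 2067.
Total: 14 + 31 + 29 + 31 + 30 + 31 + 30 + 31 + 31 + 30 + 31 + 30 + 31 + 31 + 28 + 31 + 30 + 31 + 30 + 31 + 31 + 30 + 31 + 30 + 31 + 31 + 28 + 31 + 30 + 31 + 30 + 31 + 31 + 30 + 31 + 30 + 31 + 31 + 28 + 31 + 30 + 31 + 30 + 31 + 31 + 30 + 31 + 1 = 1415.

1415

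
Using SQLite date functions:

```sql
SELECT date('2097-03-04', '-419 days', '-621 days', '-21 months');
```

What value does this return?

2092-07-29

Applying '-419 days' to 2097-03-04: counting 419 days back gives 2096-01-10.
Applying '-621 days' to 2096-01-10: counting 621 days back gives 2094-04-29.
Adding -21 months to 2094-04-29 gives 2092-07-29.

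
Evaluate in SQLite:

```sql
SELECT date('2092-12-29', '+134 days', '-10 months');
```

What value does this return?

Applying '+134 days' to 2092-12-29: counting 134 days forward gives 2093-05-12.
Adding -10 months to 2093-05-12 gives 2092-07-12.

2092-07-12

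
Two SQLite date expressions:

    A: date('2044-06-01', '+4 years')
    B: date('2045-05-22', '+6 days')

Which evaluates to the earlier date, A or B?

B

A = 2048-06-01.
B = 2045-05-28.
B is earlier.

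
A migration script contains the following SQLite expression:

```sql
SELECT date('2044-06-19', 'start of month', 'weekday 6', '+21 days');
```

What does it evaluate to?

2044-06-25

`start of month` rewinds 2044-06-19 to 2044-06-01.
`weekday 6` advances to the next Saturday; 2044-06-01 is a Wednesday, so it moves forward to 2044-06-04.
Advancing 21 more days within June lands on 2044-06-25.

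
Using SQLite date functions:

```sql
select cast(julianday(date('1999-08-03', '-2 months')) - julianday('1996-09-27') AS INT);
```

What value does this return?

Adding -2 months to 1999-08-03 gives 1999-06-03.
3 days remain in September 1996 after the 27th (30 − 27).
Full months from October 1996 through May 1999 contribute their day counts.
Then 3 days into June 1999.
Total: 3 + 31 + 30 + 31 + 31 + 28 + 31 + 30 + 31 + 30 + 31 + 31 + 30 + 31 + 30 + 31 + 31 + 28 + 31 + 30 + 31 + 30 + 31 + 31 + 30 + 31 + 30 + 31 + 31 + 28 + 31 + 30 + 31 + 3 = 979.

979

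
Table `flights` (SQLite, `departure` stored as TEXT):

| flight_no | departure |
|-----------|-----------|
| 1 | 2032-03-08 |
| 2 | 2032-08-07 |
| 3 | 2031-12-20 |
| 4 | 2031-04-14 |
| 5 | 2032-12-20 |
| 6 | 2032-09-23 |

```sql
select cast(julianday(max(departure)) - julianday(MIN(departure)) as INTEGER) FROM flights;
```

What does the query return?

616

MIN = 2031-04-14, MAX = 2032-12-20.
16 days remain in April 2031 after the 14th (30 − 14).
Full months from May 2031 through November 2032 contribute their day counts.
Then 20 days into December 2032.
Total: 16 + 31 + 30 + 31 + 31 + 30 + 31 + 30 + 31 + 31 + 29 + 31 + 30 + 31 + 30 + 31 + 31 + 30 + 31 + 30 + 20 = 616.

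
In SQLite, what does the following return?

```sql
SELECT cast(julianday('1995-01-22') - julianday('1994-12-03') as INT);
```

50

28 days remain in December 1994 after the 3rd (31 − 3).
Then 22 days into January 1995.
Total: 28 + 22 = 50.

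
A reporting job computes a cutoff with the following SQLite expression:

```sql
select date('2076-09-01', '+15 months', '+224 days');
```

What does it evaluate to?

2078-07-13

Adding +15 months to 2076-09-01 gives 2077-12-01.
Applying '+224 days' to 2077-12-01: counting 224 days forward gives 2078-07-13.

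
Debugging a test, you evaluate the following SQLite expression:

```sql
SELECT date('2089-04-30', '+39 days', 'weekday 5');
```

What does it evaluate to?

2089-06-10

April 2089 has 30 days; 0 remain after the 30th, so 1 days reach 2089-05-01.
May 2089 has 31 days; 30 remain after the 1st, so 31 days reach 2089-06-01.
Advancing 7 more days within June lands on 2089-06-08.
`weekday 5` advances to the next Friday; 2089-06-08 is a Wednesday, so it moves forward to 2089-06-10.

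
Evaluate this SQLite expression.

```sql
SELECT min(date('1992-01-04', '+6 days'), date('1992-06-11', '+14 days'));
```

date('1992-01-04', '+6 days') → 1992-01-10.
date('1992-06-11', '+14 days') → 1992-06-25.
Earlier of the two is 1992-01-10.

1992-01-10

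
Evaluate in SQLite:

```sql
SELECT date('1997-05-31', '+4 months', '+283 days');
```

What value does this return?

1998-07-11

Adding +4 months to 1997-05-31 targets 1997-09-31. September 1997 has only 30 days, so SQLite normalizes the 1-day overflow forward to 1997-10-01.
Applying '+283 days' to 1997-10-01: counting 283 days forward gives 1998-07-11.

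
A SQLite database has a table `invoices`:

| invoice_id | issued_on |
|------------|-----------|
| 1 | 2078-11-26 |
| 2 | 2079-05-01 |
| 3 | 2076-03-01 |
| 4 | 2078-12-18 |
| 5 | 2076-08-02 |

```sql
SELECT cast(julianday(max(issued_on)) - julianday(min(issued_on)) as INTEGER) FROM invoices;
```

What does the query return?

MIN = 2076-03-01, MAX = 2079-05-01.
30 days remain in March 2076 after the 1st (31 − 1).
Full months from April 2076 through April 2079 contribute their day counts.
Then 1 day into May 2079.
Total: 30 + 30 + 31 + 30 + 31 + 31 + 30 + 31 + 30 + 31 + 31 + 28 + 31 + 30 + 31 + 30 + 31 + 31 + 30 + 31 + 30 + 31 + 31 + 28 + 31 + 30 + 31 + 30 + 31 + 31 + 30 + 31 + 30 + 31 + 31 + 28 + 31 + 30 + 1 = 1156.

1156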